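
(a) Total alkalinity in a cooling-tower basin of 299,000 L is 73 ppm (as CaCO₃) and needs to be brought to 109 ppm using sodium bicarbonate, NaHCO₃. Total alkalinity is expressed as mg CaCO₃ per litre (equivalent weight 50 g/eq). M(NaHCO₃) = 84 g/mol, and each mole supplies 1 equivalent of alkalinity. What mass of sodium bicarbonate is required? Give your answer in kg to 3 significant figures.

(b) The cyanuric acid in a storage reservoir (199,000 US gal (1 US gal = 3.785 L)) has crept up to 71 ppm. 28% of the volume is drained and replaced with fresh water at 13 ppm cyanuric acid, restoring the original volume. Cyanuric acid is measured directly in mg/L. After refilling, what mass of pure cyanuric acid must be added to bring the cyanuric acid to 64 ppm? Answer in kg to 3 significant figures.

(a) 18.1 kg; (b) 6.96 kg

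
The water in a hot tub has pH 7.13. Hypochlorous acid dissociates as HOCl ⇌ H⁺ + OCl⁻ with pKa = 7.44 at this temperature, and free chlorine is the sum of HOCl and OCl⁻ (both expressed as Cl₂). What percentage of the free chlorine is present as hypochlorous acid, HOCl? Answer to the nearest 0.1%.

[OCl⁻]/[HOCl] = 10^(pH − pKa) = 10^(7.13 − 7.44) = 10^-0.31 = 0.4898.
Fraction as HOCl = 1 / (1 + 0.4898) = 0.6712.

67.1%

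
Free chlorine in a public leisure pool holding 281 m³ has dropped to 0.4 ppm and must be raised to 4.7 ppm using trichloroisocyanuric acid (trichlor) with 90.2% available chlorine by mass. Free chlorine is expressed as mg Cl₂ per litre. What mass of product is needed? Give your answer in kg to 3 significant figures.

Volume: 281 m³ = 281,000 L.
Chlorine deficit: 4.7 − 0.4 = 4.3 ppm = 4.3 mg/L as Cl₂.
Cl₂ equivalent needed: 4.3 mg/L × 281,000 L = 1,208,000 mg = 1208 g.
Product at 90.2% available chlorine: 1208 / 0.902 = 1340 g.

1.34 kg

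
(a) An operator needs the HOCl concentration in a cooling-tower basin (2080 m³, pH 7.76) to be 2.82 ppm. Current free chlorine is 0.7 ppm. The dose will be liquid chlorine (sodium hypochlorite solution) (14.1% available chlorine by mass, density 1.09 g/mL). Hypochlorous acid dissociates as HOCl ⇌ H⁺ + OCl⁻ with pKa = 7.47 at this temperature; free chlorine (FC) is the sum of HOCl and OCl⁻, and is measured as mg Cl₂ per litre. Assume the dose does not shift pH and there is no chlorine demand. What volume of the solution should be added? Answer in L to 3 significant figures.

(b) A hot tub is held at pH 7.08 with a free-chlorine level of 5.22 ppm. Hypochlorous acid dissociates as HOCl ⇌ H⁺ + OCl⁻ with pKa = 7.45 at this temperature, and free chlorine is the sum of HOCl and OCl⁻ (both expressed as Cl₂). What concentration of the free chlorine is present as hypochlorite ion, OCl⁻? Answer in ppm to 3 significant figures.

(a) 103 L; (b) 1.56 ppm

(a) Volume: 2080 m³ = 2,080,000 L.
(a) [OCl⁻]/[HOCl] = 10^(pH − pKa) = 10^(7.76 − 7.47) = 1.95; fraction as HOCl = 1/(1 + 1.95) = 0.339.
(a) Free chlorine required for 2.82 ppm HOCl: 2.82 / 0.339 = 8.319 ppm.
(a) FC to add: 8.319 − 0.7 = 7.619 mg/L as Cl₂.
(a) Cl₂ equivalent: 7.619 mg/L × 2,080,000 L = 15,850 g.
(a) Product at 14.1% available Cl: 15,850 / 0.141 = 112,400 g.
(a) Volume: 112,400 g ÷ 1.09 g/mL = 103,100 mL.

(b) [OCl⁻]/[HOCl] = 10^(pH − pKa) = 10^(7.08 − 7.45) = 10^-0.37 = 0.4266.
(b) Fraction as HOCl = 1 / (1 + 0.4266) = 0.701.
(b) OCl⁻ = (1 − 0.701) × 5.22 ppm = 1.561 ppm.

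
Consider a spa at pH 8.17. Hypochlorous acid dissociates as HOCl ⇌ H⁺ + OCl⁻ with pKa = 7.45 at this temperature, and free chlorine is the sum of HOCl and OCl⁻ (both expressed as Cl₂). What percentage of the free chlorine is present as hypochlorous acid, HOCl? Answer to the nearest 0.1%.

[OCl⁻]/[HOCl] = 10^(pH − pKa) = 10^(8.17 − 7.45) = 10^0.72 = 5.248.
Fraction as HOCl = 1 / (1 + 5.248) = 0.16.

16.0%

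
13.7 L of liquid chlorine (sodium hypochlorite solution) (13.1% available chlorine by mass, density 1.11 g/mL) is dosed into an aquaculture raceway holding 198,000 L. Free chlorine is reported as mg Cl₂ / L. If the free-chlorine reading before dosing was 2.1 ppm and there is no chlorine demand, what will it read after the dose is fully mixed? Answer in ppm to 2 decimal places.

12.16 ppm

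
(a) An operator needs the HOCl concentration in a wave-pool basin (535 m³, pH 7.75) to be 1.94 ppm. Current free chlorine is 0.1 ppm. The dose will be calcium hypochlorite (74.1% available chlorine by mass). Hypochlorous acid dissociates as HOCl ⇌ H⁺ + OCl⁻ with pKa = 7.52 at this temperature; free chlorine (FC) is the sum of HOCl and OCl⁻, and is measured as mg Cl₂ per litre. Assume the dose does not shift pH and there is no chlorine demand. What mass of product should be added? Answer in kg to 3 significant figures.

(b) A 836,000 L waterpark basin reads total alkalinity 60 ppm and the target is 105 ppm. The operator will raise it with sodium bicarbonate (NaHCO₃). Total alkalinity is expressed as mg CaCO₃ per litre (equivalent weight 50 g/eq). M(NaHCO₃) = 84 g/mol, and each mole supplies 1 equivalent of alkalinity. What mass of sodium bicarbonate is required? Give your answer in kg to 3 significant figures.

(a) 3.71 kg; (b) 63.2 kg

(a) Volume: 535 m³ = 535,000 L.
(a) [OCl⁻]/[HOCl] = 10^(pH − pKa) = 10^(7.75 − 7.52) = 1.698; fraction as HOCl = 1/(1 + 1.698) = 0.3706.
(a) Free chlorine required for 1.94 ppm HOCl: 1.94 / 0.3706 = 5.235 ppm.
(a) FC to add: 5.235 − 0.1 = 5.135 mg/L as Cl₂.
(a) Cl₂ equivalent: 5.135 mg/L × 535,000 L = 2747 g.
(a) Product at 74.1% available Cl: 2747 / 0.741 = 3707 g.

(b) Alkalinity to add: (105 − 60) = 45 mg/L as CaCO₃ × 836,000 L = 37,620 g as CaCO₃.
(b) Equivalents: 37,620 g ÷ 50 g/eq = 752.4 eq.
(b) NaHCO₃ supplies 1 eq per mole → 752.4 mol.
(b) Mass: 752.4 mol × 84 g/mol = 63,200 g.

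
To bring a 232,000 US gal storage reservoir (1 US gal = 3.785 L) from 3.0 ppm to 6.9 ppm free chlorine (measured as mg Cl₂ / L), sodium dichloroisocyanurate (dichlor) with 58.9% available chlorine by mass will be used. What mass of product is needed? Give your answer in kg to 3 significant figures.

5.81 kg

Volume: 232,000 US gal × 3.785 L/gal = 878,120 L.
Chlorine deficit: 6.9 − 3.0 = 3.9 ppm = 3.9 mg/L as Cl₂.
Cl₂ equivalent needed: 3.9 mg/L × 878,120 L = 3,425,000 mg = 3425 g.
Product at 58.9% available chlorine: 3425 / 0.589 = 5814 g.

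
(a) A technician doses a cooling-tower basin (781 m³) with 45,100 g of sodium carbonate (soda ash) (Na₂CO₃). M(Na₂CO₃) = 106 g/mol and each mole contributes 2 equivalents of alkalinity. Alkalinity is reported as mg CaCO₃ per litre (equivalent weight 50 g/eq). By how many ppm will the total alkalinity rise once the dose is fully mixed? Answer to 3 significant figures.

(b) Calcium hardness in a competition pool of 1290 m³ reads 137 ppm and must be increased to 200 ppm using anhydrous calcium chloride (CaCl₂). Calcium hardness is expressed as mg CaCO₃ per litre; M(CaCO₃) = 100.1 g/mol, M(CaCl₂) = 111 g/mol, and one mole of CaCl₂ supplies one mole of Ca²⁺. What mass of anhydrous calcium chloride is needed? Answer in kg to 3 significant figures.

(a) 54.5 ppm; (b) 90.1 kg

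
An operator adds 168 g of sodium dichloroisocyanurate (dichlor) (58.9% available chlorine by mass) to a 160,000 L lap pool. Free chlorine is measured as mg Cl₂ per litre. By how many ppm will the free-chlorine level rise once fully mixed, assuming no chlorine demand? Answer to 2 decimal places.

Available chlorine delivered: 168 g × 0.589 = 98.95 g as Cl₂.
Concentration rise: 98.95 g / 160,000 L = 0.6185 mg/L = 0.62 ppm.

0.62 ppm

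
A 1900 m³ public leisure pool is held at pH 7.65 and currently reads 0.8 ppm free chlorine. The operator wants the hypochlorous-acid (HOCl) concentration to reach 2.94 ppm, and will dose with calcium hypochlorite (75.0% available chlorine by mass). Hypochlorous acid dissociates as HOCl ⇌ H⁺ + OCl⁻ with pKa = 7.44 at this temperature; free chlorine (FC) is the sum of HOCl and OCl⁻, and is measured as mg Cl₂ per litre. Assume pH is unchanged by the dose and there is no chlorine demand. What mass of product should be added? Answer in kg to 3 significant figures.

17.5 kg

Volume: 1900 m³ = 1,900,000 L.
[OCl⁻]/[HOCl] = 10^(pH − pKa) = 10^(7.65 − 7.44) = 1.622; fraction as HOCl = 1/(1 + 1.622) = 0.3814.
Free chlorine required for 2.94 ppm HOCl: 2.94 / 0.3814 = 7.708 ppm.
FC to add: 7.708 − 0.8 = 6.908 mg/L as Cl₂.
Cl₂ equivalent: 6.908 mg/L × 1,900,000 L = 13,130 g.
Product at 75.0% available Cl: 13,130 / 0.75 = 17,500 g.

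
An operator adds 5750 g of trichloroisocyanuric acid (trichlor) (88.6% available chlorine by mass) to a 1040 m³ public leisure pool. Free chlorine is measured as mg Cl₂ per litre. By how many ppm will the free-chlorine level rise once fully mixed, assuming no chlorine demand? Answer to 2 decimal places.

Volume: 1040 m³ = 1,040,000 L.
Available chlorine delivered: 5750 g × 0.886 = 5094 g as Cl₂.
Concentration rise: 5094 g / 1,040,000 L = 4.899 mg/L = 4.90 ppm.

4.90 ppm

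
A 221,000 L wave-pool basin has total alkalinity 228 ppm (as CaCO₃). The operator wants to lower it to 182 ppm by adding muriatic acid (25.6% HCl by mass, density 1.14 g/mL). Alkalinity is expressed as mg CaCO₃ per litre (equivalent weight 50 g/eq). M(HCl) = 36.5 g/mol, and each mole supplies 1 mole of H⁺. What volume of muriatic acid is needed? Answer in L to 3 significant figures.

Alkalinity to neutralize: (228 − 182) = 46 mg/L as CaCO₃ × 221,000 L = 10,170 g as CaCO₃.
Equivalents of H⁺ required: 10,170 ÷ 50 g/eq = 203.3 eq = 203.3 mol HCl.
Mass of HCl: 203.3 × 36.5 = 7421 g.
Mass of 25.6% solution: 7421 / 0.256 = 28,990 g.
Volume: 28,990 g ÷ 1.14 g/mL = 25,430 mL.

25.4 L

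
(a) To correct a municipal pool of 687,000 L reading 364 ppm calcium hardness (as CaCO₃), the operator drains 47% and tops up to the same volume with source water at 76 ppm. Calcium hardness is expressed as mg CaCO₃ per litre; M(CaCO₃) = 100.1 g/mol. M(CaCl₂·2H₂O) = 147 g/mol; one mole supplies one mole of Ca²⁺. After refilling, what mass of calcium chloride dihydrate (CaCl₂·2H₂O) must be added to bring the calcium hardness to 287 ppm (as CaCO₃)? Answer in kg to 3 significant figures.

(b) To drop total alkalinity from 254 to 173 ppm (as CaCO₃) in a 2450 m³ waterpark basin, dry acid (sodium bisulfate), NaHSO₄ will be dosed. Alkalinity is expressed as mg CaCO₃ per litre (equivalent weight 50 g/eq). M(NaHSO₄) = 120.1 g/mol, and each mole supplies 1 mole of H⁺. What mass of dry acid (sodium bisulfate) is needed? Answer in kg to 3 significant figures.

(a) After draining 47% and refilling: 364 × 0.53 + 76 × 0.47 = 228.64 ppm.
(a) Deficit to target: 287 − 228.64 = 58.36 mg/L.
(a) As CaCO₃: 58.36 mg/L × 687,000 L = 40,090 g; ÷ 100.1 = 400.5 mol Ca²⁺.
(a) Mass: 400.5 × 147 = 58,880 g.

(b) Volume: 2450 m³ = 2,450,000 L.
(b) Alkalinity to neutralize: (254 − 173) = 81 mg/L as CaCO₃ × 2,450,000 L = 198,400 g as CaCO₃.
(b) Equivalents of H⁺ required: 198,400 ÷ 50 g/eq = 3969 eq = 3969 mol NaHSO₄.
(b) Mass of NaHSO₄: 3969 × 120.1 = 476,700 g.

(a) 58.9 kg; (b) 477 kg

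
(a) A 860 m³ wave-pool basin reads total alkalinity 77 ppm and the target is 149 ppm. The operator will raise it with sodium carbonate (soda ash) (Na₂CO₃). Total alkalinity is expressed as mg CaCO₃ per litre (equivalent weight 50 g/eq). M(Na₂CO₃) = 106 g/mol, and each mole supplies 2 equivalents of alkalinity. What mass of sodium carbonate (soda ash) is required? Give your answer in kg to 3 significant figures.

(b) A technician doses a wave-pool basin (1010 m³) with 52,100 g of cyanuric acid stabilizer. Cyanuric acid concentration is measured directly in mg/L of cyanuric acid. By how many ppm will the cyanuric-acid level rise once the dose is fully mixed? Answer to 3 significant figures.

(a) 65.6 kg; (b) 51.6 ppm

(a) Volume: 860 m³ = 860,000 L.
(a) Alkalinity to add: (149 − 77) = 72 mg/L as CaCO₃ × 860,000 L = 61,920 g as CaCO₃.
(a) Equivalents: 61,920 g ÷ 50 g/eq = 1238 eq.
(a) Each mole of Na₂CO₃ supplies 2 eq, so 1238 / 2 = 619.2 mol.
(a) Mass: 619.2 mol × 106 g/mol = 65,640 g.

(b) Volume: 1010 m³ = 1,010,000 L.
(b) Rise: 52,100 g / 1,010,000 L × 1000 = 51.58 mg/L.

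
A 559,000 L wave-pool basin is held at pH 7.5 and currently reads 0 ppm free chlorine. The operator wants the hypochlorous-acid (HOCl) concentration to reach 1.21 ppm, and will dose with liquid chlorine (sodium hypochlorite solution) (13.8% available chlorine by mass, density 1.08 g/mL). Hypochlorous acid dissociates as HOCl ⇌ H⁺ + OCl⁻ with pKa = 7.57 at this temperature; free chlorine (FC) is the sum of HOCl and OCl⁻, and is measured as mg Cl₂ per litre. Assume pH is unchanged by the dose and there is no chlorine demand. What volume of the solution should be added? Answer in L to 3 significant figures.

8.40 L

[OCl⁻]/[HOCl] = 10^(pH − pKa) = 10^(7.5 − 7.57) = 0.8511; fraction as HOCl = 1/(1 + 0.8511) = 0.5402.
Free chlorine required for 1.21 ppm HOCl: 1.21 / 0.5402 = 2.24 ppm.
FC to add: 2.24 − 0 = 2.24 mg/L as Cl₂.
Cl₂ equivalent: 2.24 mg/L × 559,000 L = 1252 g.
Product at 13.8% available Cl: 1252 / 0.138 = 9073 g.
Volume: 9073 g ÷ 1.08 g/mL = 8401 mL.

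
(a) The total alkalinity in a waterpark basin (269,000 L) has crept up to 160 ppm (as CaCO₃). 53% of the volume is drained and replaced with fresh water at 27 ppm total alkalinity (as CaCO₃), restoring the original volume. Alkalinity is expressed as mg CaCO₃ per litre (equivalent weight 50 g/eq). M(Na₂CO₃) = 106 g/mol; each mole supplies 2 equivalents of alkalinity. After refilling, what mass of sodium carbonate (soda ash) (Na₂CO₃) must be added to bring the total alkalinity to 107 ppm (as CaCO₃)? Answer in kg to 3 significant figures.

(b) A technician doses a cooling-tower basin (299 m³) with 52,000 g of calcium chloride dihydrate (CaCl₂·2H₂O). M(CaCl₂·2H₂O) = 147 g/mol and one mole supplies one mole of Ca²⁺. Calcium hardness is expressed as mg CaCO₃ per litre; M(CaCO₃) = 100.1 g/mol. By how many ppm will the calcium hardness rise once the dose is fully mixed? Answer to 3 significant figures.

(a) After draining 53% and refilling: 160 × 0.47 + 27 × 0.53 = 89.51 ppm.
(a) Deficit to target: 107 − 89.51 = 17.49 mg/L.
(a) As CaCO₃: 17.49 mg/L × 269,000 L = 4705 g; ÷ 50 g/eq ÷ 2 = 47.05 mol Na₂CO₃.
(a) Mass: 47.05 × 106 = 4987 g.

(b) Volume: 299 m³ = 299,000 L.
(b) Moles of Ca²⁺: 52,000 g ÷ 147 g/mol = 353.7 mol.
(b) As CaCO₃: 353.7 mol × 100.1 g/mol = 35,410 g.
(b) Rise: 35,410 g / 299,000 L × 1000 = 118.4 mg/L.

(a) 4.99 kg; (b) 118 ppm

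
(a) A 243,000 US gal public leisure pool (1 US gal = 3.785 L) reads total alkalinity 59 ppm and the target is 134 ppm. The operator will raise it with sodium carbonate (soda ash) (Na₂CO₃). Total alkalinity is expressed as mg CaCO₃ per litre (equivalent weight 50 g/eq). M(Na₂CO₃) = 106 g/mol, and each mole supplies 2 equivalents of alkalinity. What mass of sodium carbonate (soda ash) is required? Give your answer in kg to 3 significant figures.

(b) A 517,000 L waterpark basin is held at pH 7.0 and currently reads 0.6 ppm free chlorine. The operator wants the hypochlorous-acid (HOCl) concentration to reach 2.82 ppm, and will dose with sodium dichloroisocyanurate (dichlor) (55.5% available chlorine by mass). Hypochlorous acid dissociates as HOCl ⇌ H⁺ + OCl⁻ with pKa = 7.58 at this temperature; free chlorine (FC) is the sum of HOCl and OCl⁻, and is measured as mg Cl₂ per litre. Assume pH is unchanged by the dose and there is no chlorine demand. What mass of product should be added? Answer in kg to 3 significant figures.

(a) Volume: 243,000 US gal × 3.785 L/gal = 919,755 L.
(a) Alkalinity to add: (134 − 59) = 75 mg/L as CaCO₃ × 919,755 L = 68,980 g as CaCO₃.
(a) Equivalents: 68,980 g ÷ 50 g/eq = 1380 eq.
(a) Each mole of Na₂CO₃ supplies 2 eq, so 1380 / 2 = 689.8 mol.
(a) Mass: 689.8 mol × 106 g/mol = 73,120 g.

(b) [OCl⁻]/[HOCl] = 10^(pH − pKa) = 10^(7.0 − 7.58) = 0.263; fraction as HOCl = 1/(1 + 0.263) = 0.7917.
(b) Free chlorine required for 2.82 ppm HOCl: 2.82 / 0.7917 = 3.562 ppm.
(b) FC to add: 3.562 − 0.6 = 2.962 mg/L as Cl₂.
(b) Cl₂ equivalent: 2.962 mg/L × 517,000 L = 1531 g.
(b) Product at 55.5% available Cl: 1531 / 0.555 = 2759 g.

(a) 73.1 kg; (b) 2.76 kg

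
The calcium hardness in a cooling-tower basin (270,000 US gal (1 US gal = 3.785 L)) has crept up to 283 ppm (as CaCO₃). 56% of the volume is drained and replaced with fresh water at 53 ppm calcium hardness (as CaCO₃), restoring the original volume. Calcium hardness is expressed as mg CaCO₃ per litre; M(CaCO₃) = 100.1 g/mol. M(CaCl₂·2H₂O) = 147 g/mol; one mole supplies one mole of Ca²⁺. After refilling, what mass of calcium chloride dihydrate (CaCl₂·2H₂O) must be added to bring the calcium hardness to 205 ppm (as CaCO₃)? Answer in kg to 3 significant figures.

76.2 kg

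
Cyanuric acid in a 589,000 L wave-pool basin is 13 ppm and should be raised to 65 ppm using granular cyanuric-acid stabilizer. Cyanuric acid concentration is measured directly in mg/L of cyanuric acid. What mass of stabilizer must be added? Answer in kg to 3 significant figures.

30.6 kg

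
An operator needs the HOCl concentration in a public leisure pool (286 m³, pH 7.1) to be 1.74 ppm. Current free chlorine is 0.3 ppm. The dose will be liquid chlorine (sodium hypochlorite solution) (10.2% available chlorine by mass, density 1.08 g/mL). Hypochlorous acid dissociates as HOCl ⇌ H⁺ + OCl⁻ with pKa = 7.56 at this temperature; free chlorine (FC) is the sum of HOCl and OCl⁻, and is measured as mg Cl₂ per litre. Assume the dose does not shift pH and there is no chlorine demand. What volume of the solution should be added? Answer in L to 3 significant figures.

Volume: 286 m³ = 286,000 L.
[OCl⁻]/[HOCl] = 10^(pH − pKa) = 10^(7.1 − 7.56) = 0.3467; fraction as HOCl = 1/(1 + 0.3467) = 0.7425.
Free chlorine required for 1.74 ppm HOCl: 1.74 / 0.7425 = 2.343 ppm.
FC to add: 2.343 − 0.3 = 2.043 mg/L as Cl₂.
Cl₂ equivalent: 2.043 mg/L × 286,000 L = 584.4 g.
Product at 10.2% available Cl: 584.4 / 0.102 = 5729 g.
Volume: 5729 g ÷ 1.08 g/mL = 5305 mL.

5.30 L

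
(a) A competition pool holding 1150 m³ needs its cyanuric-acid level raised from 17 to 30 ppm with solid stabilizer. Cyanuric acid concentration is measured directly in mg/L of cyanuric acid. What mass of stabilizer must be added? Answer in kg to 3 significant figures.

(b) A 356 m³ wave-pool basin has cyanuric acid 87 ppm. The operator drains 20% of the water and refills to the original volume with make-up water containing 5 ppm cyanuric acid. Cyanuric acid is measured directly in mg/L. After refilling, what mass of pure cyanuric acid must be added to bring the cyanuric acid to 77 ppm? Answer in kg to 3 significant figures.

(a) Volume: 1150 m³ = 1,150,000 L.
(a) CYA to add: (30 − 17) = 13 mg/L × 1,150,000 L = 14,950 g cyanuric acid.

(b) Volume: 356 m³ = 356,000 L.
(b) After draining 20% and refilling: 87 × 0.80 + 5 × 0.20 = 70.6 ppm.
(b) Deficit to target: 77 − 70.6 = 6.4 mg/L.
(b) Mass: 6.4 mg/L × 356,000 L = 2278 g cyanuric acid.

(a) 14.9 kg; (b) 2.28 kg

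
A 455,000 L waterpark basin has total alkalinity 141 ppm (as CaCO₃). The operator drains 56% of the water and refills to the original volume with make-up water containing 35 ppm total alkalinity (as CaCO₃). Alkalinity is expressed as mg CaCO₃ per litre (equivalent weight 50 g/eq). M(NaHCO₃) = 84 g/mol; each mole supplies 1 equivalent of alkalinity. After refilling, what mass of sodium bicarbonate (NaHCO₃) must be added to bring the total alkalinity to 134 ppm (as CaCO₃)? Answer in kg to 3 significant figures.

40.0 kg

After draining 56% and refilling: 141 × 0.44 + 35 × 0.56 = 81.64 ppm.
Deficit to target: 134 − 81.64 = 52.36 mg/L.
As CaCO₃: 52.36 mg/L × 455,000 L = 23,820 g; ÷ 50 g/eq ÷ 1 = 476.5 mol NaHCO₃.
Mass: 476.5 × 84 = 40,020 g.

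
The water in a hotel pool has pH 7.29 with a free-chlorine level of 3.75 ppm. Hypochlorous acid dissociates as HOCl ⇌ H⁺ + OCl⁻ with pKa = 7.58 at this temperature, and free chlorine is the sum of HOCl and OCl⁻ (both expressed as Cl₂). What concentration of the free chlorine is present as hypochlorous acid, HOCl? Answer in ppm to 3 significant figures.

2.48 ppm

[OCl⁻]/[HOCl] = 10^(pH − pKa) = 10^(7.29 − 7.58) = 10^-0.29 = 0.5129.
Fraction as HOCl = 1 / (1 + 0.5129) = 0.661.
HOCl = 0.661 × 3.75 ppm = 2.479 ppm.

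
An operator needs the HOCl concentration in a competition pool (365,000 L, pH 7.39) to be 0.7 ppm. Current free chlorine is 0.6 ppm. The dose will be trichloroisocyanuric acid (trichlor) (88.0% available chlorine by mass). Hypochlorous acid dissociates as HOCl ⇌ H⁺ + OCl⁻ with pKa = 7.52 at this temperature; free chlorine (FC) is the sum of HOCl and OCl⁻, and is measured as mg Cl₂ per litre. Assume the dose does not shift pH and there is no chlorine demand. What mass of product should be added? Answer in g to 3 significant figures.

257 g

[OCl⁻]/[HOCl] = 10^(pH − pKa) = 10^(7.39 − 7.52) = 0.7413; fraction as HOCl = 1/(1 + 0.7413) = 0.5743.
Free chlorine required for 0.7 ppm HOCl: 0.7 / 0.5743 = 1.219 ppm.
FC to add: 1.219 − 0.6 = 0.6189 mg/L as Cl₂.
Cl₂ equivalent: 0.6189 mg/L × 365,000 L = 225.9 g.
Product at 88.0% available Cl: 225.9 / 0.88 = 256.7 g.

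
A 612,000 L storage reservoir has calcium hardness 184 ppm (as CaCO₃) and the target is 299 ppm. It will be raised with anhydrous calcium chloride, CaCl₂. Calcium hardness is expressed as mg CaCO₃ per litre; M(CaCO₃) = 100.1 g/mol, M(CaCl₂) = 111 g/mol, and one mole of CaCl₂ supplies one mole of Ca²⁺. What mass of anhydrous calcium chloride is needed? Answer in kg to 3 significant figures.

78.0 kg

Hardness to add: (299 − 184) = 115 mg/L as CaCO₃ × 612,000 L = 70,380 g as CaCO₃.
Moles of Ca²⁺ (1 mol Ca²⁺ ≡ 1 mol CaCO₃): 70,380 / 100.1 g/mol = 703.1 mol.
Mass of CaCl₂: 703.1 × 111 = 78,040 g.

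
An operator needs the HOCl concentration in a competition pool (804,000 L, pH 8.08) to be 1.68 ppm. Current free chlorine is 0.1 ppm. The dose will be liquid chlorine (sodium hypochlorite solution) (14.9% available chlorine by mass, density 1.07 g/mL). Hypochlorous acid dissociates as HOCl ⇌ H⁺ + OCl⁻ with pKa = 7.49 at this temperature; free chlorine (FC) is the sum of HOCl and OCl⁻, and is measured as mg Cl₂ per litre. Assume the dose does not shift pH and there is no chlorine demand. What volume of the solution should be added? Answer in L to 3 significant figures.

40.9 L

[OCl⁻]/[HOCl] = 10^(pH − pKa) = 10^(8.08 − 7.49) = 3.89; fraction as HOCl = 1/(1 + 3.89) = 0.2045.
Free chlorine required for 1.68 ppm HOCl: 1.68 / 0.2045 = 8.216 ppm.
FC to add: 8.216 − 0.1 = 8.116 mg/L as Cl₂.
Cl₂ equivalent: 8.116 mg/L × 804,000 L = 6525 g.
Product at 14.9% available Cl: 6525 / 0.149 = 43,790 g.
Volume: 43,790 g ÷ 1.07 g/mL = 40,930 mL.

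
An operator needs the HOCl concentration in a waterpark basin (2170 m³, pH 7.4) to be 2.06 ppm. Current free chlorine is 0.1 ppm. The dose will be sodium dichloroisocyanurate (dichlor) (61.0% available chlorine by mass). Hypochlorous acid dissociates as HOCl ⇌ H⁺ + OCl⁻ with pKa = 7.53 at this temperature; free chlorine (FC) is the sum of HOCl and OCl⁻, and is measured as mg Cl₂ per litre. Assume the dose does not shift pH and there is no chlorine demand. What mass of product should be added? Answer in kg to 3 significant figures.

12.4 kg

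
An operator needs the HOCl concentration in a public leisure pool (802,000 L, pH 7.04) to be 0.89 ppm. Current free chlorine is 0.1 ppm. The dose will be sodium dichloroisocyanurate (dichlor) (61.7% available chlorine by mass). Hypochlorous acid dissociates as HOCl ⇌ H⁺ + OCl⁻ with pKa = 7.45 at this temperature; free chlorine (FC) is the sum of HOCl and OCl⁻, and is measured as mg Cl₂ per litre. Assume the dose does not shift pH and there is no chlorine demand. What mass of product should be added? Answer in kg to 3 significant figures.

[OCl⁻]/[HOCl] = 10^(pH − pKa) = 10^(7.04 − 7.45) = 0.389; fraction as HOCl = 1/(1 + 0.389) = 0.7199.
Free chlorine required for 0.89 ppm HOCl: 0.89 / 0.7199 = 1.236 ppm.
FC to add: 1.236 − 0.1 = 1.136 mg/L as Cl₂.
Cl₂ equivalent: 1.136 mg/L × 802,000 L = 911.3 g.
Product at 61.7% available Cl: 911.3 / 0.617 = 1477 g.

1.48 kg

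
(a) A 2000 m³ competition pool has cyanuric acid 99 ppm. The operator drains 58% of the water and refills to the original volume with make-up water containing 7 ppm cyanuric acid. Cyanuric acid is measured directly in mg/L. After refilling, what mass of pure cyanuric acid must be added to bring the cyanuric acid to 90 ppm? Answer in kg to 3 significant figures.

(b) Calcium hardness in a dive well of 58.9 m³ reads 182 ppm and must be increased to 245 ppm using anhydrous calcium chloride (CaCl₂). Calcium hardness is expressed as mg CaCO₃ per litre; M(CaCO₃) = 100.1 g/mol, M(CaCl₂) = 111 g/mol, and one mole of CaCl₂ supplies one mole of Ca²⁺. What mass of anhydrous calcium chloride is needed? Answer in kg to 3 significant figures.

(a) 88.7 kg; (b) 4.11 kg

(a) Volume: 2000 m³ = 2,000,000 L.
(a) After draining 58% and refilling: 99 × 0.42 + 7 × 0.58 = 45.64 ppm.
(a) Deficit to target: 90 − 45.64 = 44.36 mg/L.
(a) Mass: 44.36 mg/L × 2,000,000 L = 88,720 g cyanuric acid.

(b) Volume: 58.9 m³ = 58,900 L.
(b) Hardness to add: (245 − 182) = 63 mg/L as CaCO₃ × 58,900 L = 3711 g as CaCO₃.
(b) Moles of Ca²⁺ (1 mol Ca²⁺ ≡ 1 mol CaCO₃): 3711 / 100.1 g/mol = 37.07 mol.
(b) Mass of CaCl₂: 37.07 × 111 = 4115 g.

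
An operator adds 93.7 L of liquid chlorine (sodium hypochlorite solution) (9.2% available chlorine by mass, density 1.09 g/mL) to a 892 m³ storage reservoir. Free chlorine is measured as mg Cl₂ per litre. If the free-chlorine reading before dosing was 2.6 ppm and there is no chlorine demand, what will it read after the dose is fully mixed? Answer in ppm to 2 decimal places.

Volume: 892 m³ = 892,000 L.
Mass of solution: 93.7 L × 1000 mL/L × 1.09 g/mL = 102,100 g.
Available chlorine delivered: 102,100 g × 0.092 = 9396 g as Cl₂.
Concentration rise: 9396 g / 892,000 L = 10.53 mg/L = 10.53 ppm.
Final FC: 2.6 + 10.53 = 13.13 ppm.

13.13 ppm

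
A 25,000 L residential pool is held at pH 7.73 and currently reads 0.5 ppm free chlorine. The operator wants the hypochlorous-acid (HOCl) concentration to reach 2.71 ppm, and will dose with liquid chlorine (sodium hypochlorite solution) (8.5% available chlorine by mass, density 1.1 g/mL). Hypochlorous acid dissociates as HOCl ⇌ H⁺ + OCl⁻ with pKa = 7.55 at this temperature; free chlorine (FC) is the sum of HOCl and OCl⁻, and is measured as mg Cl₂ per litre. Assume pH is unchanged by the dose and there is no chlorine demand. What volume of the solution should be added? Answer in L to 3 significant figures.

1.69 L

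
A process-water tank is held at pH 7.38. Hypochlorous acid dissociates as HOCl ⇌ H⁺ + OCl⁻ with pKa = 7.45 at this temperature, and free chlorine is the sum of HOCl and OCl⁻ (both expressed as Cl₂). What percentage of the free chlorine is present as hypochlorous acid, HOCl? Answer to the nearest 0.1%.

54.0%

[OCl⁻]/[HOCl] = 10^(pH − pKa) = 10^(7.38 − 7.45) = 10^-0.07 = 0.8511.
Fraction as HOCl = 1 / (1 + 0.8511) = 0.5402.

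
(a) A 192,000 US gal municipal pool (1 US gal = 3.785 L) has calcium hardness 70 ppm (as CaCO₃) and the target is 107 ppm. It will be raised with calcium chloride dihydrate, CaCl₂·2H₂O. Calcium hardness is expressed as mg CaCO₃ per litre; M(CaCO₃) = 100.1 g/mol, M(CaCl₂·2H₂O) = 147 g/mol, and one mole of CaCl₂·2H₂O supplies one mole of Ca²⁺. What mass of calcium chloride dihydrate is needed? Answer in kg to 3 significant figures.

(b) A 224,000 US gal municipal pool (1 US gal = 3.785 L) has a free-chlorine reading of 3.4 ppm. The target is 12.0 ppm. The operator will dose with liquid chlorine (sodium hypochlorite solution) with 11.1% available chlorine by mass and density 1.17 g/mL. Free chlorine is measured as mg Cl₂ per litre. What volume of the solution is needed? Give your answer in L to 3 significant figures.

(a) 39.5 kg; (b) 56.1 L

(a) Volume: 192,000 US gal × 3.785 L/gal = 726,720 L.
(a) Hardness to add: (107 − 70) = 37 mg/L as CaCO₃ × 726,720 L = 26,890 g as CaCO₃.
(a) Moles of Ca²⁺ (1 mol Ca²⁺ ≡ 1 mol CaCO₃): 26,890 / 100.1 g/mol = 268.6 mol.
(a) Mass of CaCl₂·2H₂O: 268.6 × 147 = 39,490 g.

(b) Volume: 224,000 US gal × 3.785 L/gal = 847,840 L.
(b) Chlorine deficit: 12.0 − 3.4 = 8.6 ppm = 8.6 mg/L as Cl₂.
(b) Cl₂ equivalent needed: 8.6 mg/L × 847,840 L = 7,291,000 mg = 7291 g.
(b) Product at 11.1% available chlorine: 7291 / 0.111 = 65,690 g.
(b) Volume at density 1.17 g/mL: 65,690 g ÷ 1.17 g/mL = 56,140 mL.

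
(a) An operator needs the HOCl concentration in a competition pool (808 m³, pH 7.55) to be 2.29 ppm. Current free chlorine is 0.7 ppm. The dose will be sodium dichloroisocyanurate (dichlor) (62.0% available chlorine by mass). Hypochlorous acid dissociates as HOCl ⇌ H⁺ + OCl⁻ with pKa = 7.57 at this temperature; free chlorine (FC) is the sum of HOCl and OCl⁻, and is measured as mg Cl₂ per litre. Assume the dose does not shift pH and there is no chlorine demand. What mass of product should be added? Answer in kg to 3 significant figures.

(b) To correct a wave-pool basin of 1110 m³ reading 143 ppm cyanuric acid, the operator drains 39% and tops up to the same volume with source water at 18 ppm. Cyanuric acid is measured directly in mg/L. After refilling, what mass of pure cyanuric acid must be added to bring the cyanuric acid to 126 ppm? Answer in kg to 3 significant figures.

(a) Volume: 808 m³ = 808,000 L.
(a) [OCl⁻]/[HOCl] = 10^(pH − pKa) = 10^(7.55 − 7.57) = 0.955; fraction as HOCl = 1/(1 + 0.955) = 0.5115.
(a) Free chlorine required for 2.29 ppm HOCl: 2.29 / 0.5115 = 4.477 ppm.
(a) FC to add: 4.477 − 0.7 = 3.777 mg/L as Cl₂.
(a) Cl₂ equivalent: 3.777 mg/L × 808,000 L = 3052 g.
(a) Product at 62.0% available Cl: 3052 / 0.62 = 4922 g.

(b) Volume: 1110 m³ = 1,110,000 L.
(b) After draining 39% and refilling: 143 × 0.61 + 18 × 0.39 = 94.25 ppm.
(b) Deficit to target: 126 − 94.25 = 31.75 mg/L.
(b) Mass: 31.75 mg/L × 1,110,000 L = 35,240 g cyanuric acid.

(a) 4.92 kg; (b) 35.2 kg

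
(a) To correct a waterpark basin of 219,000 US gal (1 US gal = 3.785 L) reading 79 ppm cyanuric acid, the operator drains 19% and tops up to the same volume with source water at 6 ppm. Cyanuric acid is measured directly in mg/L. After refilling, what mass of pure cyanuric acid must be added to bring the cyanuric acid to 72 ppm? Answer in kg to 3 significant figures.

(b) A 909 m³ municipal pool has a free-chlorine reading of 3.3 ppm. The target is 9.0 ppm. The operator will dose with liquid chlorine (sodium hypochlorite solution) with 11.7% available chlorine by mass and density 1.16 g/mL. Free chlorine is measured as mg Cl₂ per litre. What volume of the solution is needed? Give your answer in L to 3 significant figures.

(a) 5.69 kg; (b) 38.2 L

(a) Volume: 219,000 US gal × 3.785 L/gal = 828,915 L.
(a) After draining 19% and refilling: 79 × 0.81 + 6 × 0.19 = 65.13 ppm.
(a) Deficit to target: 72 − 65.13 = 6.87 mg/L.
(a) Mass: 6.87 mg/L × 828,915 L = 5695 g cyanuric acid.

(b) Volume: 909 m³ = 909,000 L.
(b) Chlorine deficit: 9.0 − 3.3 = 5.7 ppm = 5.7 mg/L as Cl₂.
(b) Cl₂ equivalent needed: 5.7 mg/L × 909,000 L = 5,181,000 mg = 5181 g.
(b) Product at 11.7% available chlorine: 5181 / 0.117 = 44,280 g.
(b) Volume at density 1.16 g/mL: 44,280 g ÷ 1.16 g/mL = 38,180 mL.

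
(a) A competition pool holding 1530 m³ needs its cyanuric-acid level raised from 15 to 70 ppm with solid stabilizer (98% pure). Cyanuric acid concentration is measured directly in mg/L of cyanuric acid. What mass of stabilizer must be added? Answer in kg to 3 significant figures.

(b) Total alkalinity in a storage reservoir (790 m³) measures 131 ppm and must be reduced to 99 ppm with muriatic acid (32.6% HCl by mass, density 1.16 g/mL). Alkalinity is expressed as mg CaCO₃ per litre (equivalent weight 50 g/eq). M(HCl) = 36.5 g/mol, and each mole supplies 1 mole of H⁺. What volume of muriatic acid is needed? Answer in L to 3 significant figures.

(a) 85.9 kg; (b) 48.8 L

(a) Volume: 1530 m³ = 1,530,000 L.
(a) CYA to add: (70 − 15) = 55 mg/L × 1,530,000 L = 84,150 g cyanuric acid.
(a) At 98% purity: 84,150 / 0.98 = 85,870 g product.

(b) Volume: 790 m³ = 790,000 L.
(b) Alkalinity to neutralize: (131 − 99) = 32 mg/L as CaCO₃ × 790,000 L = 25,280 g as CaCO₃.
(b) Equivalents of H⁺ required: 25,280 ÷ 50 g/eq = 505.6 eq = 505.6 mol HCl.
(b) Mass of HCl: 505.6 × 36.5 = 18,450 g.
(b) Mass of 32.6% solution: 18,450 / 0.326 = 56,610 g.
(b) Volume: 56,610 g ÷ 1.16 g/mL = 48,800 mL.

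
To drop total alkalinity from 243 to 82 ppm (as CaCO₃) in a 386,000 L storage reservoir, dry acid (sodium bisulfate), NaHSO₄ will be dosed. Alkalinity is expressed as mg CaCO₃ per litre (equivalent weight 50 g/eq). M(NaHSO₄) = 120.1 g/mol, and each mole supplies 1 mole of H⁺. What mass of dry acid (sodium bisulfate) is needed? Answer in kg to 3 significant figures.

149 kg

Alkalinity to neutralize: (243 − 82) = 161 mg/L as CaCO₃ × 386,000 L = 62,150 g as CaCO₃.
Equivalents of H⁺ required: 62,150 ÷ 50 g/eq = 1243 eq = 1243 mol NaHSO₄.
Mass of NaHSO₄: 1243 × 120.1 = 149,300 g.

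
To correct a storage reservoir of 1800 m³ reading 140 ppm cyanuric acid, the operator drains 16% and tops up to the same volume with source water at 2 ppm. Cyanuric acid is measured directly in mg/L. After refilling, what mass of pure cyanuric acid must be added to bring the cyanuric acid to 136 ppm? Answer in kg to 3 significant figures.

Volume: 1800 m³ = 1,800,000 L.
After draining 16% and refilling: 140 × 0.84 + 2 × 0.16 = 117.92 ppm.
Deficit to target: 136 − 117.92 = 18.08 mg/L.
Mass: 18.08 mg/L × 1,800,000 L = 32,540 g cyanuric acid.

32.5 kg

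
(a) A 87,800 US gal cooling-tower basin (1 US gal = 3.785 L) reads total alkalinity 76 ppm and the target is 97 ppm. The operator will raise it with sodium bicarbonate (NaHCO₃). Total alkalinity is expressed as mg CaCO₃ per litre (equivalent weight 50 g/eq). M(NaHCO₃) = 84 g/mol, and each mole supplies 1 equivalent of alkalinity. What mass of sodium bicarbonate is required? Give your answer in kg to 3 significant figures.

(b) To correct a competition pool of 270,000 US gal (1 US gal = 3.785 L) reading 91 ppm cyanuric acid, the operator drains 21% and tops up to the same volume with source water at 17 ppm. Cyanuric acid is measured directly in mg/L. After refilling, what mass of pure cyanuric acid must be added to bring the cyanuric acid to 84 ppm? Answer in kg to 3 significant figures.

(a) Volume: 87,800 US gal × 3.785 L/gal = 332,323 L.
(a) Alkalinity to add: (97 − 76) = 21 mg/L as CaCO₃ × 332,323 L = 6979 g as CaCO₃.
(a) Equivalents: 6979 g ÷ 50 g/eq = 139.6 eq.
(a) NaHCO₃ supplies 1 eq per mole → 139.6 mol.
(a) Mass: 139.6 mol × 84 g/mol = 11,720 g.

(b) Volume: 270,000 US gal × 3.785 L/gal = 1,021,950 L.
(b) After draining 21% and refilling: 91 × 0.79 + 17 × 0.21 = 75.46 ppm.
(b) Deficit to target: 84 − 75.46 = 8.54 mg/L.
(b) Mass: 8.54 mg/L × 1,021,950 L = 8727 g cyanuric acid.

(a) 11.7 kg; (b) 8.73 kg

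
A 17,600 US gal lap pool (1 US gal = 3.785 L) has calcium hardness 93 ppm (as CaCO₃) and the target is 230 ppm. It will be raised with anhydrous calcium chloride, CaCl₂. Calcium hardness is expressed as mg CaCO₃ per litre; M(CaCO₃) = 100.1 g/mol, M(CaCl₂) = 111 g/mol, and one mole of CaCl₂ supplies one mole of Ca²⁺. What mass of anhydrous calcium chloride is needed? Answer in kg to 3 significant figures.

10.1 kg

Volume: 17,600 US gal × 3.785 L/gal = 66,616 L.
Hardness to add: (230 − 93) = 137 mg/L as CaCO₃ × 66,616 L = 9126 g as CaCO₃.
Moles of Ca²⁺ (1 mol Ca²⁺ ≡ 1 mol CaCO₃): 9126 / 100.1 g/mol = 91.17 mol.
Mass of CaCl₂: 91.17 × 111 = 10,120 g.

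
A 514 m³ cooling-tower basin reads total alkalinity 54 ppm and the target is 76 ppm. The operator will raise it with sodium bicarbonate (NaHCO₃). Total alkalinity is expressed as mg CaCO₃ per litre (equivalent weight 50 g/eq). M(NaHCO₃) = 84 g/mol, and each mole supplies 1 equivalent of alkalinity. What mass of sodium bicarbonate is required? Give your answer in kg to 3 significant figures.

Volume: 514 m³ = 514,000 L.
Alkalinity to add: (76 − 54) = 22 mg/L as CaCO₃ × 514,000 L = 11,310 g as CaCO₃.
Equivalents: 11,310 g ÷ 50 g/eq = 226.2 eq.
NaHCO₃ supplies 1 eq per mole → 226.2 mol.
Mass: 226.2 mol × 84 g/mol = 19,000 g.

19.0 kg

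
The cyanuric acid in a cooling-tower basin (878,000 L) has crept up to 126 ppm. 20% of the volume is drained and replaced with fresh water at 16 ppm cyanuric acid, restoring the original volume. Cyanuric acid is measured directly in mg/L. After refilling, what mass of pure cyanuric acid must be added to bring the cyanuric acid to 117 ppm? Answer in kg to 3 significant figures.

After draining 20% and refilling: 126 × 0.80 + 16 × 0.20 = 104 ppm.
Deficit to target: 117 − 104 = 13 mg/L.
Mass: 13 mg/L × 878,000 L = 11,410 g cyanuric acid.

11.4 kg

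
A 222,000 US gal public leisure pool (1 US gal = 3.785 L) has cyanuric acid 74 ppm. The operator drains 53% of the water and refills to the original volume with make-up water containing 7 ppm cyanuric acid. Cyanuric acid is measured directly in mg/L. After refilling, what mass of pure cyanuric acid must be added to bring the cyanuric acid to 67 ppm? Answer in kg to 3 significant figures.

24.0 kg

Volume: 222,000 US gal × 3.785 L/gal = 840,270 L.
After draining 53% and refilling: 74 × 0.47 + 7 × 0.53 = 38.49 ppm.
Deficit to target: 67 − 38.49 = 28.51 mg/L.
Mass: 28.51 mg/L × 840,270 L = 23,960 g cyanuric acid.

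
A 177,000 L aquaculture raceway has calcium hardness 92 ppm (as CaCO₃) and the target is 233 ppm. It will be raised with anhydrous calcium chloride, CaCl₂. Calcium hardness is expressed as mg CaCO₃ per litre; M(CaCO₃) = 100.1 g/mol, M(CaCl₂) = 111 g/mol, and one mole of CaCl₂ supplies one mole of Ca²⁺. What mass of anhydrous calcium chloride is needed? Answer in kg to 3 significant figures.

Hardness to add: (233 − 92) = 141 mg/L as CaCO₃ × 177,000 L = 24,960 g as CaCO₃.
Moles of Ca²⁺ (1 mol Ca²⁺ ≡ 1 mol CaCO₃): 24,960 / 100.1 g/mol = 249.3 mol.
Mass of CaCl₂: 249.3 × 111 = 27,670 g.

27.7 kg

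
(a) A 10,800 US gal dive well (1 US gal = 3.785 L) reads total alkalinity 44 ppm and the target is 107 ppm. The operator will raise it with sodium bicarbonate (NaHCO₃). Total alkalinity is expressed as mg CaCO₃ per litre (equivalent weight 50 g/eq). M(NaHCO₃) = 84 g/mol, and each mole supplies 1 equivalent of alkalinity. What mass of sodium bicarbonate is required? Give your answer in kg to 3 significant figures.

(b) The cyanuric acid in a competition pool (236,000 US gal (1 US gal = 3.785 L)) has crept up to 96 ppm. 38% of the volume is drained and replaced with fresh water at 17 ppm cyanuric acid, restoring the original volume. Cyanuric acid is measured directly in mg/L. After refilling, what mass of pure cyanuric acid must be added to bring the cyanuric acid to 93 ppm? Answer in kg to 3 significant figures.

(a) Volume: 10,800 US gal × 3.785 L/gal = 40,878 L.
(a) Alkalinity to add: (107 − 44) = 63 mg/L as CaCO₃ × 40,878 L = 2575 g as CaCO₃.
(a) Equivalents: 2575 g ÷ 50 g/eq = 51.51 eq.
(a) NaHCO₃ supplies 1 eq per mole → 51.51 mol.
(a) Mass: 51.51 mol × 84 g/mol = 4327 g.

(b) Volume: 236,000 US gal × 3.785 L/gal = 893,260 L.
(b) After draining 38% and refilling: 96 × 0.62 + 17 × 0.38 = 65.98 ppm.
(b) Deficit to target: 93 − 65.98 = 27.02 mg/L.
(b) Mass: 27.02 mg/L × 893,260 L = 24,140 g cyanuric acid.

(a) 4.33 kg; (b) 24.1 kg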